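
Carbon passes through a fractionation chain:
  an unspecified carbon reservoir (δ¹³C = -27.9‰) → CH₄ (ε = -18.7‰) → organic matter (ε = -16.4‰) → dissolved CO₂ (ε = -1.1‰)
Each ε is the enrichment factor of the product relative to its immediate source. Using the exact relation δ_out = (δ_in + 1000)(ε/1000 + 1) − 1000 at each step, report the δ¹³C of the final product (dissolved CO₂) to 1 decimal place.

-62.8‰

step 1: δ = (-27.90 + 1000)·(-18.7/1000 + 1) − 1000 = -46.08‰
step 2: δ = (-46.08 + 1000)·(-16.4/1000 + 1) − 1000 = -61.72‰
step 3: δ = (-61.72 + 1000)·(-1.1/1000 + 1) − 1000 = -62.75‰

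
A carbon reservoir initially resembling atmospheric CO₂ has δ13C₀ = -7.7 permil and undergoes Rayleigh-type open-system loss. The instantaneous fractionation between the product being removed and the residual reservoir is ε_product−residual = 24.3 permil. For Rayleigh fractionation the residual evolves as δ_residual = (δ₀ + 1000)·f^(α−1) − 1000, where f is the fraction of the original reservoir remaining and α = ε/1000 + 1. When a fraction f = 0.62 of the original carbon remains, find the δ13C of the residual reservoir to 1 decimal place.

Rayleigh residual: δ_res = (δ₀ + 1000)·f^(α−1) − 1000
α = ε/1000 + 1 = 1.02430, so α − 1 = 0.02430
f^(α−1) = 0.62^(0.02430) = 0.988451
δ_res = (-7.7 + 1000) × 0.988451 − 1000 = 980.840 − 1000 = -19.16 permil

-19.2 permil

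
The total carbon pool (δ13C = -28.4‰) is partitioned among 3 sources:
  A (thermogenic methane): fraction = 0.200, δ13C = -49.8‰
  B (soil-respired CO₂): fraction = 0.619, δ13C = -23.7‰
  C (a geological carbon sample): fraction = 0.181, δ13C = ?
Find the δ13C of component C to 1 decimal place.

-20.8‰

Isotope mass balance: δ_bulk = Σ fᵢ·δᵢ.
-28.4 = 0.200×(-49.8) + 0.619×(-23.7) + 0.181×δ_C
0.181·δ_C = -28.4 − (-24.630) = -3.770
δ_C = -3.770 / 0.181 = -20.83‰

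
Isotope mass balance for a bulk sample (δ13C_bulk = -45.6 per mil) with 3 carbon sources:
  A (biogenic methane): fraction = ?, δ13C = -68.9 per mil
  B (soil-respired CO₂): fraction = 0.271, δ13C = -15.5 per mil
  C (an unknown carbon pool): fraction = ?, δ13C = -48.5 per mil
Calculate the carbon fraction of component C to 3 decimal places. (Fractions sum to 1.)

0.433

Let f_C and f_A be the unknown fractions; fractions sum to 1 so f_C + f_A = 0.729.
Mass balance: Σ fᵢ·δᵢ = δ_bulk ⇒ f_C·(-48.5) + f_A·(-68.9) = -45.6 − (-4.200) = -41.400
Substitute f_A = 0.729 − f_C:
f_C·(-48.5 − -68.9) = -41.400 − 0.729×(-68.9) = 8.829
f_C = 8.829 / 20.4 = 0.4328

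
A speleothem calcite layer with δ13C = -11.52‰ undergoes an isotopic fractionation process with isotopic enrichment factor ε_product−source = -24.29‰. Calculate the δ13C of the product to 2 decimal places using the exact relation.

-35.53‰

To first order, δ_product ≈ δ_source + ε = -35.81‰.
Exactly, δ_product = (δ_source + 1000)·(ε/1000 + 1) − 1000.
δ_product = (-11.52 + 1000) × (-24.29/1000 + 1) − 1000
δ_product = -35.530‰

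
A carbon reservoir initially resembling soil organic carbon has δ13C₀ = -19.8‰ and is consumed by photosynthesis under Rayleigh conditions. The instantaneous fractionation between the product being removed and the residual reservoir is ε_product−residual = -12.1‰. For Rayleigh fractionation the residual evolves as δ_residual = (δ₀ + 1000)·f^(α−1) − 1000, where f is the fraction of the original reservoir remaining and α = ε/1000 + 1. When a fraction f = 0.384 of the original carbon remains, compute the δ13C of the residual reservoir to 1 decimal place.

Rayleigh residual: δ_res = (δ₀ + 1000)·f^(α−1) − 1000
α = ε/1000 + 1 = 0.98790, so α − 1 = -0.01210
f^(α−1) = 0.384^(-0.01210) = 1.011648
δ_res = (-19.8 + 1000) × 1.011648 − 1000 = 991.618 − 1000 = -8.38‰

-8.4‰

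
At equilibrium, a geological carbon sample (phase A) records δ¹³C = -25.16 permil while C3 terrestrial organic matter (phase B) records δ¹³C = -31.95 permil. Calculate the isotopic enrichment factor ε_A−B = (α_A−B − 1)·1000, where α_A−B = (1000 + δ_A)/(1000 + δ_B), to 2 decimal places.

7.01 permil

α_A−B = (1000 + -25.16) / (1000 + -31.95) = 974.84 / 968.05 = 1.007014
ε_A−B = (1.007014 − 1) × 1000 = 7.014 permil
(The approximation ε ≈ δ_A − δ_B would give 6.79 permil.)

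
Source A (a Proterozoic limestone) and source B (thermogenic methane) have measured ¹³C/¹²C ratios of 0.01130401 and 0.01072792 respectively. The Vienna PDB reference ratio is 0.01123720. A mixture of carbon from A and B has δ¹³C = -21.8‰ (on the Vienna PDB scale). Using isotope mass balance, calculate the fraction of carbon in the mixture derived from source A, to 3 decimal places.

0.459

δ_A = (0.01130401/0.01123720 − 1)×1000 = (1.005945 − 1)×1000 = 5.945‰
δ_B = (0.01072792/0.01123720 − 1)×1000 = (0.954679 − 1)×1000 = -45.321‰
f_A = (δ_mix − δ_B)/(δ_A − δ_B) = (-21.8 − (-45.321))/(5.945 − (-45.321))
f_A = 23.521 / 51.266 = 0.4588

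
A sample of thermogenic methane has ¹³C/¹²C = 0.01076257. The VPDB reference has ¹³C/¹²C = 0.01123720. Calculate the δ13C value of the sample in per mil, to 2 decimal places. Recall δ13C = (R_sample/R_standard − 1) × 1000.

-42.24 per mil

δ13C = (R_sample / R_standard − 1) × 1000
R_sample / R_standard = 0.01076257 / 0.01123720 = 0.957763
δ13C = (0.957763 − 1) × 1000 = -42.237 per mil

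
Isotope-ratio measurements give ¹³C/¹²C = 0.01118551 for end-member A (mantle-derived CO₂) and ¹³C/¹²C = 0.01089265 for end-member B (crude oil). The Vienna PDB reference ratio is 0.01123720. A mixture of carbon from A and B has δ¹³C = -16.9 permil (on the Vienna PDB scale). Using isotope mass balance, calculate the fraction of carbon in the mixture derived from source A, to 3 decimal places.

0.528

δ_A = (0.01118551/0.01123720 − 1)×1000 = (0.995400 − 1)×1000 = -4.600 permil
δ_B = (0.01089265/0.01123720 − 1)×1000 = (0.969338 − 1)×1000 = -30.662 permil
f_A = (δ_mix − δ_B)/(δ_A − δ_B) = (-16.9 − (-30.662))/(-4.600 − (-30.662))
f_A = 13.762 / 26.062 = 0.5280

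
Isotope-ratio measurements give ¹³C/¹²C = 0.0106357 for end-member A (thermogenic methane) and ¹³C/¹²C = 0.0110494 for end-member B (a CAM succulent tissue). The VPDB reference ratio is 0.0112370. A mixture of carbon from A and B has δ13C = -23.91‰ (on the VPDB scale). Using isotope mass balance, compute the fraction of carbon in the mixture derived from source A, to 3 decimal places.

δ_A = (0.0106357/0.0112370 − 1)×1000 = (0.946489 − 1)×1000 = -53.511‰
δ_B = (0.0110494/0.0112370 − 1)×1000 = (0.983305 − 1)×1000 = -16.695‰
f_A = (δ_mix − δ_B)/(δ_A − δ_B) = (-23.91 − (-16.695))/(-53.511 − (-16.695))
f_A = -7.215 / -36.816 = 0.1960

0.196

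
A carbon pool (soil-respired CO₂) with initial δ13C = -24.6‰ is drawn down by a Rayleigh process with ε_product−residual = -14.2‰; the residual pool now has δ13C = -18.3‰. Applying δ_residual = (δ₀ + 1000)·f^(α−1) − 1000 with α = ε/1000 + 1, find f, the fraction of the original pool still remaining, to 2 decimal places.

α − 1 = ε/1000 = -0.0142
(δ_res + 1000)/(δ₀ + 1000) = (-18.3 + 1000)/(-24.6 + 1000) = 981.7/975.4 = 1.006459
f = 1.006459^(1/-0.0142) = exp(ln(1.006459)/-0.0142) = exp(0.00644/-0.0142)
f = exp(-0.4534) = 0.6355

0.64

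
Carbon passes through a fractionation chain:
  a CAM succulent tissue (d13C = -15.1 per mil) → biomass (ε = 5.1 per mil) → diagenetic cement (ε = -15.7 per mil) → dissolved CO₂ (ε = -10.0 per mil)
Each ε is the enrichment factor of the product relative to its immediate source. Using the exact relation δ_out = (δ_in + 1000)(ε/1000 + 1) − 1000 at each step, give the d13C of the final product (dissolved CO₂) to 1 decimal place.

step 1: δ = (-15.10 + 1000)·(5.1/1000 + 1) − 1000 = -10.08 per mil
step 2: δ = (-10.08 + 1000)·(-15.7/1000 + 1) − 1000 = -25.62 per mil
step 3: δ = (-25.62 + 1000)·(-10.0/1000 + 1) − 1000 = -35.36 per mil

-35.4 per mil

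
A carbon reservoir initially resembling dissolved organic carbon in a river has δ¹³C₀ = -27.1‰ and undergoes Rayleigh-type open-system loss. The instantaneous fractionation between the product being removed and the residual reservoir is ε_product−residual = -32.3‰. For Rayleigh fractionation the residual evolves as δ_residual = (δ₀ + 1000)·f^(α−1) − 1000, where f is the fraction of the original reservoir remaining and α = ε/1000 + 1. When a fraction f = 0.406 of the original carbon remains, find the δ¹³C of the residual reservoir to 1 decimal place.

1.6‰

Rayleigh residual: δ_res = (δ₀ + 1000)·f^(α−1) − 1000
α = ε/1000 + 1 = 0.96770, so α − 1 = -0.03230
f^(α−1) = 0.406^(-0.03230) = 1.029543
δ_res = (-27.1 + 1000) × 1.029543 − 1000 = 1001.643 − 1000 = 1.64‰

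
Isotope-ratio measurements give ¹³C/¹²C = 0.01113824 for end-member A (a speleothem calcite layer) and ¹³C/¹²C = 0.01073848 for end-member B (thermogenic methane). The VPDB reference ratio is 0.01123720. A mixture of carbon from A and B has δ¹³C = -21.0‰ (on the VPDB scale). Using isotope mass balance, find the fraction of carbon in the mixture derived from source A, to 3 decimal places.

0.657

δ_A = (0.01113824/0.01123720 − 1)×1000 = (0.991194 − 1)×1000 = -8.806‰
δ_B = (0.01073848/0.01123720 − 1)×1000 = (0.955619 − 1)×1000 = -44.381‰
f_A = (δ_mix − δ_B)/(δ_A − δ_B) = (-21.0 − (-44.381))/(-8.806 − (-44.381))
f_A = 23.381 / 35.575 = 0.6572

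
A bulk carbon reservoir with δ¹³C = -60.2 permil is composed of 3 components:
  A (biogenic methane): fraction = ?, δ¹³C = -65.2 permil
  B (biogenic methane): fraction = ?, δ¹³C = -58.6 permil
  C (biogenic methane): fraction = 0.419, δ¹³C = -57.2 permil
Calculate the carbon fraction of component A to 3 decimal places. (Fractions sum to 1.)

0.331

Let f_A and f_B be the unknown fractions; fractions sum to 1 so f_A + f_B = 0.581.
Mass balance: Σ fᵢ·δᵢ = δ_bulk ⇒ f_A·(-65.2) + f_B·(-58.6) = -60.2 − (-23.967) = -36.233
Substitute f_B = 0.581 − f_A:
f_A·(-65.2 − -58.6) = -36.233 − 0.581×(-58.6) = -2.187
f_A = -2.187 / -6.6 = 0.3313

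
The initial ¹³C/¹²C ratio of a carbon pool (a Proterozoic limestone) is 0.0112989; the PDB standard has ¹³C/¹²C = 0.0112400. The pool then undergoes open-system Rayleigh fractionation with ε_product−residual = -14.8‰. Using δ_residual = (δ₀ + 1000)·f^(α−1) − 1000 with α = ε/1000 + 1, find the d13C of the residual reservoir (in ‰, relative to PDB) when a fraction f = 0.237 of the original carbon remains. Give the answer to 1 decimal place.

26.9‰

δ₀ = (0.0112989/0.0112400 − 1)×1000 = (1.005240 − 1)×1000 = 5.240‰
α − 1 = ε/1000 = -0.0148
f^(α−1) = 0.237^(-0.0148) = 1.021536
δ_res = (5.240 + 1000) × 1.021536 − 1000 = 1026.889 − 1000 = 26.89‰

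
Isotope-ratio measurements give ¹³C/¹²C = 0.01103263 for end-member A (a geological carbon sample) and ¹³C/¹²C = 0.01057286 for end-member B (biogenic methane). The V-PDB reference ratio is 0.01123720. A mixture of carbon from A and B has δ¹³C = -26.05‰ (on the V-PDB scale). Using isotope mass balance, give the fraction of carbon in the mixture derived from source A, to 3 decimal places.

δ_A = (0.01103263/0.01123720 − 1)×1000 = (0.981795 − 1)×1000 = -18.205‰
δ_B = (0.01057286/0.01123720 − 1)×1000 = (0.940880 − 1)×1000 = -59.120‰
f_A = (δ_mix − δ_B)/(δ_A − δ_B) = (-26.05 − (-59.120))/(-18.205 − (-59.120))
f_A = 33.070 / 40.915 = 0.8083

0.808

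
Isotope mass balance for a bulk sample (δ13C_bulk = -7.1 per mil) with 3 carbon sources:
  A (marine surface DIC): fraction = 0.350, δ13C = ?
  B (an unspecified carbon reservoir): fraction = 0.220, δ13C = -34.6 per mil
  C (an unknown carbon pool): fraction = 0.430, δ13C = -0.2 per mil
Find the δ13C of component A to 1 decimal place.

1.7 per mil

Isotope mass balance: δ_bulk = Σ fᵢ·δᵢ.
-7.1 = 0.350×δ_A + 0.220×(-34.6) + 0.430×(-0.2)
0.350·δ_A = -7.1 − (-7.698) = 0.598
δ_A = 0.598 / 0.350 = 1.71 per mil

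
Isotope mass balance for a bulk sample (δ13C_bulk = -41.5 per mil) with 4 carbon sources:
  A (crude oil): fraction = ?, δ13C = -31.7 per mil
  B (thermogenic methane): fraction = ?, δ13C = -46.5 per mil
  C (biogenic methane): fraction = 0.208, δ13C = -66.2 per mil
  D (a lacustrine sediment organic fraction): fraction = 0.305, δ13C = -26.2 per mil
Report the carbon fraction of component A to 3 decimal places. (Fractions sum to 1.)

Let f_A and f_B be the unknown fractions; fractions sum to 1 so f_A + f_B = 0.487.
Mass balance: Σ fᵢ·δᵢ = δ_bulk ⇒ f_A·(-31.7) + f_B·(-46.5) = -41.5 − (-21.761) = -19.739
Substitute f_B = 0.487 − f_A:
f_A·(-31.7 − -46.5) = -19.739 − 0.487×(-46.5) = 2.906
f_A = 2.906 / 14.8 = 0.1964

0.196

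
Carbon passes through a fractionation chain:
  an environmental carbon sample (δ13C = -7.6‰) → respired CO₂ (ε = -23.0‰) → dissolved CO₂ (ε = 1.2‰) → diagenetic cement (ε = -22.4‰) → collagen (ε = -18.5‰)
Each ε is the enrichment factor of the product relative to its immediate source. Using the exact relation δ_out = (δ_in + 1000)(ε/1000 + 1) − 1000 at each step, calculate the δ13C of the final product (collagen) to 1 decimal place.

-68.6‰

step 1: δ = (-7.60 + 1000)·(-23.0/1000 + 1) − 1000 = -30.43‰
step 2: δ = (-30.43 + 1000)·(1.2/1000 + 1) − 1000 = -29.26‰
step 3: δ = (-29.26 + 1000)·(-22.4/1000 + 1) − 1000 = -51.01‰
step 4: δ = (-51.01 + 1000)·(-18.5/1000 + 1) − 1000 = -68.56‰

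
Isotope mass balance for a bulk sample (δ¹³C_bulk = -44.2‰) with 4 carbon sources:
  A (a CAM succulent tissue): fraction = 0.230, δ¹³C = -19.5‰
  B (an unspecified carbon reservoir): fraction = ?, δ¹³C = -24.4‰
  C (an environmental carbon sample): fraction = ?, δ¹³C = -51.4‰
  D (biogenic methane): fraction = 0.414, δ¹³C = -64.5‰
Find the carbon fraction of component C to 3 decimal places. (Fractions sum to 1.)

0.160

Let f_C and f_B be the unknown fractions; fractions sum to 1 so f_C + f_B = 0.356.
Mass balance: Σ fᵢ·δᵢ = δ_bulk ⇒ f_C·(-51.4) + f_B·(-24.4) = -44.2 − (-31.188) = -13.012
Substitute f_B = 0.356 − f_C:
f_C·(-51.4 − -24.4) = -13.012 − 0.356×(-24.4) = -4.326
f_C = -4.326 / -27.0 = 0.1602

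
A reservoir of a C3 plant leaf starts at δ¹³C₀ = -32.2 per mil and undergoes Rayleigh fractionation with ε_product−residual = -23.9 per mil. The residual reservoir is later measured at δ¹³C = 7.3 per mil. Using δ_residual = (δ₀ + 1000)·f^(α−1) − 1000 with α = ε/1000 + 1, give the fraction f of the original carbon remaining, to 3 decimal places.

0.188

α − 1 = ε/1000 = -0.0239
(δ_res + 1000)/(δ₀ + 1000) = (7.3 + 1000)/(-32.2 + 1000) = 1007.3/967.8 = 1.040814
f = 1.040814^(1/-0.0239) = exp(ln(1.040814)/-0.0239) = exp(0.04000/-0.0239)
f = exp(-1.6738) = 0.1875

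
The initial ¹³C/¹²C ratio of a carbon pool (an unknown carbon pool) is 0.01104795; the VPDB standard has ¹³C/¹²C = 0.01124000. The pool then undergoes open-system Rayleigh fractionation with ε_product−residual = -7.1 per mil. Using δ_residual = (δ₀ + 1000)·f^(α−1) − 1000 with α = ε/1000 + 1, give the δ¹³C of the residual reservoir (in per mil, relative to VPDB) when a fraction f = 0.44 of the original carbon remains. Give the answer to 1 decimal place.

δ₀ = (0.01104795/0.01124000 − 1)×1000 = (0.982914 − 1)×1000 = -17.086 per mil
α − 1 = ε/1000 = -0.0071
f^(α−1) = 0.44^(-0.0071) = 1.005846
δ_res = (-17.086 + 1000) × 1.005846 − 1000 = 988.660 − 1000 = -11.34 per mil

-11.3 per mil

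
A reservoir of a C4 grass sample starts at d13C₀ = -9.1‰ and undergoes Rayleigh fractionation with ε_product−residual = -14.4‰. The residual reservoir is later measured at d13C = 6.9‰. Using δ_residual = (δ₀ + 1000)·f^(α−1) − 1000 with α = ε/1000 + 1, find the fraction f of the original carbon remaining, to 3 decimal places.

0.329

α − 1 = ε/1000 = -0.0144
(δ_res + 1000)/(δ₀ + 1000) = (6.9 + 1000)/(-9.1 + 1000) = 1006.9/990.9 = 1.016147
f = 1.016147^(1/-0.0144) = exp(ln(1.016147)/-0.0144) = exp(0.01602/-0.0144)
f = exp(-1.1124) = 0.3288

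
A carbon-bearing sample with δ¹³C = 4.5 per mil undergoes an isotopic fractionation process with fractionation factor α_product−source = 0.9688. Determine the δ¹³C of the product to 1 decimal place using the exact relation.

-26.8 per mil

δ_product = (δ_source + 1000)·α − 1000
δ_product = (4.5 + 1000) × 0.9688 − 1000
δ_product = 973.160 − 1000 = -26.84 per mil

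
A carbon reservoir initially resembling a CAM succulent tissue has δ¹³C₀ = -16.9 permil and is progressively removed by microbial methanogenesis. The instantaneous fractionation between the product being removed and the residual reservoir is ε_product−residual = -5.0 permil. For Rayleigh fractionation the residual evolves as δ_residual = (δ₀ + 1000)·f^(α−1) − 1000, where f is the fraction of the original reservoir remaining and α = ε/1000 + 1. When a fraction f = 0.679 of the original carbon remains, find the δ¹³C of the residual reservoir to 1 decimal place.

-15.0 permil

Rayleigh residual: δ_res = (δ₀ + 1000)·f^(α−1) − 1000
α = ε/1000 + 1 = 0.99500, so α − 1 = -0.00500
f^(α−1) = 0.679^(-0.00500) = 1.001938
δ_res = (-16.9 + 1000) × 1.001938 − 1000 = 985.005 − 1000 = -15.00 permil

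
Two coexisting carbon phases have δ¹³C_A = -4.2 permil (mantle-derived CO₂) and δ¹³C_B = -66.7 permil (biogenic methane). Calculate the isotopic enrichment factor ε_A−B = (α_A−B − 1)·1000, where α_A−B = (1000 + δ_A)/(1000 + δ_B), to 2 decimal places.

α_A−B = (1000 + -4.2) / (1000 + -66.7) = 995.8 / 933.3 = 1.066967
ε_A−B = (1.066967 − 1) × 1000 = 66.967 permil
(The approximation ε ≈ δ_A − δ_B would give 62.5 permil.)

66.97 permil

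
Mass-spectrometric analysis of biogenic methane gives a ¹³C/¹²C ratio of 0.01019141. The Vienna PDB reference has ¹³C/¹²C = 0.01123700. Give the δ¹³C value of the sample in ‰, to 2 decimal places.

δ¹³C = (R_sample / R_standard − 1) × 1000
R_sample / R_standard = 0.01019141 / 0.01123700 = 0.906951
δ¹³C = (0.906951 − 1) × 1000 = -93.049‰

-93.05‰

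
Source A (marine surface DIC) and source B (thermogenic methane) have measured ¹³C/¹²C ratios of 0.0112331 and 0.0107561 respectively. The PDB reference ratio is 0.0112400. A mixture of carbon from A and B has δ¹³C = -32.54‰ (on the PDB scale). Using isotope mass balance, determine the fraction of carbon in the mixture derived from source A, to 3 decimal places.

0.248

δ_A = (0.0112331/0.0112400 − 1)×1000 = (0.999386 − 1)×1000 = -0.614‰
δ_B = (0.0107561/0.0112400 − 1)×1000 = (0.956948 − 1)×1000 = -43.052‰
f_A = (δ_mix − δ_B)/(δ_A − δ_B) = (-32.54 − (-43.052))/(-0.614 − (-43.052))
f_A = 10.512 / 42.438 = 0.2477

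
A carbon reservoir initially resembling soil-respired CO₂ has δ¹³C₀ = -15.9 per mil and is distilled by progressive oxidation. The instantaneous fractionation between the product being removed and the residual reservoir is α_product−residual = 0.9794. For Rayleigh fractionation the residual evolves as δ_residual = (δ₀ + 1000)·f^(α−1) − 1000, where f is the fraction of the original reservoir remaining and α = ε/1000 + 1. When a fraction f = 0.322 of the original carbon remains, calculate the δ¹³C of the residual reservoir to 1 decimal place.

7.3 per mil

Rayleigh residual: δ_res = (δ₀ + 1000)·f^(α−1) − 1000
α − 1 = -0.02060
f^(α−1) = 0.322^(-0.02060) = 1.023619
δ_res = (-15.9 + 1000) × 1.023619 − 1000 = 1007.343 − 1000 = 7.34 per mil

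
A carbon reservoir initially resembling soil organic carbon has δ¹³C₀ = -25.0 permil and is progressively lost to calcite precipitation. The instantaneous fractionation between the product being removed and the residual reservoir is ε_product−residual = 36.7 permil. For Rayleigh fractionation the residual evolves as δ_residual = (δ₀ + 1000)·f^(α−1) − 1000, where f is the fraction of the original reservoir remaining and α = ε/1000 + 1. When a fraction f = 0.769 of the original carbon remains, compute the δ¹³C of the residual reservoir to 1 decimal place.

Rayleigh residual: δ_res = (δ₀ + 1000)·f^(α−1) − 1000
α = ε/1000 + 1 = 1.03670, so α − 1 = 0.03670
f^(α−1) = 0.769^(0.03670) = 0.990407
δ_res = (-25.0 + 1000) × 0.990407 − 1000 = 965.646 − 1000 = -34.35 permil

-34.4 permil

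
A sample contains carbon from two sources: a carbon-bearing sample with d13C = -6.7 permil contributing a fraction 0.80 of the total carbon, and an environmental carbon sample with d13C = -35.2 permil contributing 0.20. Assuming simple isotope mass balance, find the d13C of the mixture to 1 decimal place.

δ_mix = f_A·δ_A + f_B·δ_B
δ_mix = 0.80 × (-6.7) + 0.20 × (-35.2)
δ_mix = -5.36 + -7.04 = -12.40 permil

-12.4 permil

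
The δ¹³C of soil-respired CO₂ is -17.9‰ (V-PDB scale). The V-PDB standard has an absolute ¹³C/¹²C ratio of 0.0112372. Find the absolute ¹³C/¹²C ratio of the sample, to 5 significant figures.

R_sample = R_standard × (δ¹³C/1000 + 1)
R_sample = 0.0112372 × (-17.9/1000 + 1) = 0.0112372 × 0.982100
R_sample = 0.0110361

0.011036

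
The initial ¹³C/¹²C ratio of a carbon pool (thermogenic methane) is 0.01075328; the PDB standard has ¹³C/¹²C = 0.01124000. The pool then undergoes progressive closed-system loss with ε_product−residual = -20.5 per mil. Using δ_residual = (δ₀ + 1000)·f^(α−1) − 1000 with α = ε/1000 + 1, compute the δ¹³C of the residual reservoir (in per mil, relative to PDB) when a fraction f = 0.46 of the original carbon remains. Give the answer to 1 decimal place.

-28.0 per mil

δ₀ = (0.01075328/0.01124000 − 1)×1000 = (0.956698 − 1)×1000 = -43.302 per mil
α − 1 = ε/1000 = -0.0205
f^(α−1) = 0.46^(-0.0205) = 1.016046
δ_res = (-43.302 + 1000) × 1.016046 − 1000 = 972.049 − 1000 = -27.95 per mil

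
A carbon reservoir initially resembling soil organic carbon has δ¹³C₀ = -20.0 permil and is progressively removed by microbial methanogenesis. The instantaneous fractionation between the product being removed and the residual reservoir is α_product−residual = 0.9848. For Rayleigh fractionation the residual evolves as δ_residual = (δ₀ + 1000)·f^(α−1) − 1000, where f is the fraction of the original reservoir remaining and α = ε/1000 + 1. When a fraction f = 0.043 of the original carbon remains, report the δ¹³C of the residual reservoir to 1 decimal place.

Rayleigh residual: δ_res = (δ₀ + 1000)·f^(α−1) − 1000
α − 1 = -0.01520
f^(α−1) = 0.043^(-0.01520) = 1.048990
δ_res = (-20.0 + 1000) × 1.048990 − 1000 = 1028.010 − 1000 = 28.01 permil

28.0 permil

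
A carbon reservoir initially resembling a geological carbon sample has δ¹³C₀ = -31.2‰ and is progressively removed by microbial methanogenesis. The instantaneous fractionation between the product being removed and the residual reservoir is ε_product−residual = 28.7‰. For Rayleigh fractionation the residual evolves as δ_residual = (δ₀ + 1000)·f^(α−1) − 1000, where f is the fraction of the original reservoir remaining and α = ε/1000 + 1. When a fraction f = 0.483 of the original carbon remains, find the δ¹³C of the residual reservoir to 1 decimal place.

Rayleigh residual: δ_res = (δ₀ + 1000)·f^(α−1) − 1000
α = ε/1000 + 1 = 1.02870, so α − 1 = 0.02870
f^(α−1) = 0.483^(0.02870) = 0.979331
δ_res = (-31.2 + 1000) × 0.979331 − 1000 = 948.775 − 1000 = -51.22‰

-51.2‰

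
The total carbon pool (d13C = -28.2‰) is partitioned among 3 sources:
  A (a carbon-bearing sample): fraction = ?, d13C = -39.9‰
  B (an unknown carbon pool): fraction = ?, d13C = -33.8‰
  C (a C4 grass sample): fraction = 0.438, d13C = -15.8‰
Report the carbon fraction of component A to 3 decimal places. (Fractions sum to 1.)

Let f_A and f_B be the unknown fractions; fractions sum to 1 so f_A + f_B = 0.562.
Mass balance: Σ fᵢ·δᵢ = δ_bulk ⇒ f_A·(-39.9) + f_B·(-33.8) = -28.2 − (-6.920) = -21.280
Substitute f_B = 0.562 − f_A:
f_A·(-39.9 − -33.8) = -21.280 − 0.562×(-33.8) = -2.284
f_A = -2.284 / -6.1 = 0.3744

0.374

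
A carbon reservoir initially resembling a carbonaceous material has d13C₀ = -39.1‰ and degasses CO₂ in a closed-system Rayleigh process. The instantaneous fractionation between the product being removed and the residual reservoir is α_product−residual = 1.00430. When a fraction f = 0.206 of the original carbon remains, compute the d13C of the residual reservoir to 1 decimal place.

-45.6‰

Rayleigh residual: δ_res = (δ₀ + 1000)·f^(α−1) − 1000
α − 1 = 0.00430
f^(α−1) = 0.206^(0.00430) = 0.993230
δ_res = (-39.1 + 1000) × 0.993230 − 1000 = 954.394 − 1000 = -45.61‰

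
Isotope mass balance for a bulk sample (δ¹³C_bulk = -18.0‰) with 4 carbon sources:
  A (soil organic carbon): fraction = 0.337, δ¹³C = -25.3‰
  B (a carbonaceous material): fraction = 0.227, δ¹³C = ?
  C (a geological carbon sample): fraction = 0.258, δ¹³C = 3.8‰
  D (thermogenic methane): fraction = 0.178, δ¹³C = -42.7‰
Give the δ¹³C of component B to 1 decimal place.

-12.6‰

Isotope mass balance: δ_bulk = Σ fᵢ·δᵢ.
-18.0 = 0.337×(-25.3) + 0.227×δ_B + 0.258×(3.8) + 0.178×(-42.7)
0.227·δ_B = -18.0 − (-15.146) = -2.854
δ_B = -2.854 / 0.227 = -12.57‰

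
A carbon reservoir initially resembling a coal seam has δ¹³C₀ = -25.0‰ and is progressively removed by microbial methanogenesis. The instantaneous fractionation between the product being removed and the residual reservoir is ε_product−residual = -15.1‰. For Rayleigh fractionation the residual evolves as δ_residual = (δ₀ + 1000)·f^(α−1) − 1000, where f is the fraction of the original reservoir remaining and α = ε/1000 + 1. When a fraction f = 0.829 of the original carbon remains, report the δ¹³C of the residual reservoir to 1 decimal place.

-22.2‰

Rayleigh residual: δ_res = (δ₀ + 1000)·f^(α−1) − 1000
α = ε/1000 + 1 = 0.98490, so α − 1 = -0.01510
f^(α−1) = 0.829^(-0.01510) = 1.002836
δ_res = (-25.0 + 1000) × 1.002836 − 1000 = 977.765 − 1000 = -22.24‰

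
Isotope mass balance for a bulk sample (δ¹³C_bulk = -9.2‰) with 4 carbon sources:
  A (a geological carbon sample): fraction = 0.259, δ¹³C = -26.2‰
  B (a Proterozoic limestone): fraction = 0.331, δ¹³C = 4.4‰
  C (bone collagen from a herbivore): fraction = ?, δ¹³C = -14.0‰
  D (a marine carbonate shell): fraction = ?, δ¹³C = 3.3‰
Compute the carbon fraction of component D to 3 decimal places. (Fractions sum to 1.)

Let f_D and f_C be the unknown fractions; fractions sum to 1 so f_D + f_C = 0.410.
Mass balance: Σ fᵢ·δᵢ = δ_bulk ⇒ f_D·(3.3) + f_C·(-14.0) = -9.2 − (-5.329) = -3.871
Substitute f_C = 0.410 − f_D:
f_D·(3.3 − -14.0) = -3.871 − 0.410×(-14.0) = 1.869
f_D = 1.869 / 17.3 = 0.1081

0.108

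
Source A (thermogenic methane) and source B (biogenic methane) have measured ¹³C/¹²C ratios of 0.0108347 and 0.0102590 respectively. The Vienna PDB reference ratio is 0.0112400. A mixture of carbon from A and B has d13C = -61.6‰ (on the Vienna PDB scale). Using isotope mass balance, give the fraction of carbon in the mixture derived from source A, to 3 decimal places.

0.501

δ_A = (0.0108347/0.0112400 − 1)×1000 = (0.963941 − 1)×1000 = -36.059‰
δ_B = (0.0102590/0.0112400 − 1)×1000 = (0.912722 − 1)×1000 = -87.278‰
f_A = (δ_mix − δ_B)/(δ_A − δ_B) = (-61.6 − (-87.278))/(-36.059 − (-87.278))
f_A = 25.678 / 51.219 = 0.5013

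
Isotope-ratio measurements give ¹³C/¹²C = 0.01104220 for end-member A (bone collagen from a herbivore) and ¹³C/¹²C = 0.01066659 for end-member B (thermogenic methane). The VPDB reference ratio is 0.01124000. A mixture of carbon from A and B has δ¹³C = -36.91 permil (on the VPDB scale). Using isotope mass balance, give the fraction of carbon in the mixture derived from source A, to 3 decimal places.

0.422

δ_A = (0.01104220/0.01124000 − 1)×1000 = (0.982402 − 1)×1000 = -17.598 permil
δ_B = (0.01066659/0.01124000 − 1)×1000 = (0.948985 − 1)×1000 = -51.015 permil
f_A = (δ_mix − δ_B)/(δ_A − δ_B) = (-36.91 − (-51.015))/(-17.598 − (-51.015))
f_A = 14.105 / 33.417 = 0.4221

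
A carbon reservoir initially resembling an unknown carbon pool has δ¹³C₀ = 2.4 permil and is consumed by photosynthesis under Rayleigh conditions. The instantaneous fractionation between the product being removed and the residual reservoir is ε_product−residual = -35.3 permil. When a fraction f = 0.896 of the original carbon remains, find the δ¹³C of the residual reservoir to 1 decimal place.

6.3 permil

Rayleigh residual: δ_res = (δ₀ + 1000)·f^(α−1) − 1000
α = ε/1000 + 1 = 0.96470, so α − 1 = -0.03530
f^(α−1) = 0.896^(-0.03530) = 1.003884
δ_res = (2.4 + 1000) × 1.003884 − 1000 = 1006.293 − 1000 = 6.29 permil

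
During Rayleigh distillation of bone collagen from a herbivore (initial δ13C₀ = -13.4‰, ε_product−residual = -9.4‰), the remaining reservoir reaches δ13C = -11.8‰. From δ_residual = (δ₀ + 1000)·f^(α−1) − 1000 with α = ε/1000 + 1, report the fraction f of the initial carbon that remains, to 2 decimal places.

0.84

α − 1 = ε/1000 = -0.0094
(δ_res + 1000)/(δ₀ + 1000) = (-11.8 + 1000)/(-13.4 + 1000) = 988.2/986.6 = 1.001622
f = 1.001622^(1/-0.0094) = exp(ln(1.001622)/-0.0094) = exp(0.00162/-0.0094)
f = exp(-0.1724) = 0.8417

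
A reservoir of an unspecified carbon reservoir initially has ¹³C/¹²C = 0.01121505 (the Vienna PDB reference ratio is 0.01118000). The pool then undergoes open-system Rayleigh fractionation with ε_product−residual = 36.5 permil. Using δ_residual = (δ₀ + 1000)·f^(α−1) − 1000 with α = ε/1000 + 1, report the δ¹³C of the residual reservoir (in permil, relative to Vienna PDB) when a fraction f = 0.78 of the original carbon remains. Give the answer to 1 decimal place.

-5.9 permil

δ₀ = (0.01121505/0.01118000 − 1)×1000 = (1.003135 − 1)×1000 = 3.135 permil
α − 1 = ε/1000 = 0.0365
f^(α−1) = 0.78^(0.0365) = 0.990972
δ_res = (3.135 + 1000) × 0.990972 − 1000 = 994.079 − 1000 = -5.92 permil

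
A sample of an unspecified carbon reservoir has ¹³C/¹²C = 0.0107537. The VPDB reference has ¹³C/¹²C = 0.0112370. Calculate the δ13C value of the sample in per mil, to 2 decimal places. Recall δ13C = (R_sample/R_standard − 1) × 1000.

-43.01 per mil

δ13C = (R_sample / R_standard − 1) × 1000
R_sample / R_standard = 0.0107537 / 0.0112370 = 0.956990
δ13C = (0.956990 − 1) × 1000 = -43.010 per mil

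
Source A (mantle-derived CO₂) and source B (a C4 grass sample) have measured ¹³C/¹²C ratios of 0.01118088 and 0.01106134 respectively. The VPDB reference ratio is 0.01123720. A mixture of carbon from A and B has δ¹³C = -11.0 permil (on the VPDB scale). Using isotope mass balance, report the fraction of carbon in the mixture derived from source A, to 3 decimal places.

δ_A = (0.01118088/0.01123720 − 1)×1000 = (0.994988 − 1)×1000 = -5.012 permil
δ_B = (0.01106134/0.01123720 − 1)×1000 = (0.984350 − 1)×1000 = -15.650 permil
f_A = (δ_mix − δ_B)/(δ_A − δ_B) = (-11.0 − (-15.650))/(-5.012 − (-15.650))
f_A = 4.650 / 10.638 = 0.4371

0.437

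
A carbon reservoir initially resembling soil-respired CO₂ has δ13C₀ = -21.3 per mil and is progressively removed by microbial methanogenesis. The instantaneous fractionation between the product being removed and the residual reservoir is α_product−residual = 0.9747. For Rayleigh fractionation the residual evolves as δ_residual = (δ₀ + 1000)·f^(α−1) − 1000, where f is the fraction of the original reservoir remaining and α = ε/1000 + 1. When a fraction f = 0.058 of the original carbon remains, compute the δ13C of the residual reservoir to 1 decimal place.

Rayleigh residual: δ_res = (δ₀ + 1000)·f^(α−1) − 1000
α − 1 = -0.02530
f^(α−1) = 0.058^(-0.02530) = 1.074695
δ_res = (-21.3 + 1000) × 1.074695 − 1000 = 1051.804 − 1000 = 51.80 per mil

51.8 per mil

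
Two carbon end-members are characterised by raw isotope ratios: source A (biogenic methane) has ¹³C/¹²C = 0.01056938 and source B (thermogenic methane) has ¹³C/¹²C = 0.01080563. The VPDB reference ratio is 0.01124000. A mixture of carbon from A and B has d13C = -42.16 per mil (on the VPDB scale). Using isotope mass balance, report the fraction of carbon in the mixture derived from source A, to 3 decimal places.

δ_A = (0.01056938/0.01124000 − 1)×1000 = (0.940336 − 1)×1000 = -59.664 per mil
δ_B = (0.01080563/0.01124000 − 1)×1000 = (0.961355 − 1)×1000 = -38.645 per mil
f_A = (δ_mix − δ_B)/(δ_A − δ_B) = (-42.16 − (-38.645))/(-59.664 − (-38.645))
f_A = -3.515 / -21.019 = 0.1672

0.167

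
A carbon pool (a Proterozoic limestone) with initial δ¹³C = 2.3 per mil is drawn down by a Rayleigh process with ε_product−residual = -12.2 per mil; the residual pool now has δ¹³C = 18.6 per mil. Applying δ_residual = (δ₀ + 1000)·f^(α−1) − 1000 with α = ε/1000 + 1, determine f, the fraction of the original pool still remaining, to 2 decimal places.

0.27

α − 1 = ε/1000 = -0.0122
(δ_res + 1000)/(δ₀ + 1000) = (18.6 + 1000)/(2.3 + 1000) = 1018.6/1002.3 = 1.016263
f = 1.016263^(1/-0.0122) = exp(ln(1.016263)/-0.0122) = exp(0.01613/-0.0122)
f = exp(-1.3223) = 0.2665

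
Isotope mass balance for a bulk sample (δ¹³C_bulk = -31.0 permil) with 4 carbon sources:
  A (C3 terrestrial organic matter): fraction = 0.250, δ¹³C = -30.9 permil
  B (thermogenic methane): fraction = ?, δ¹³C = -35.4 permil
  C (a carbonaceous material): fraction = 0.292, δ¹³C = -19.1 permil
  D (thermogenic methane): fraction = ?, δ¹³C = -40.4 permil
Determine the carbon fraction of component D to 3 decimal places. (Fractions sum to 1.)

Let f_D and f_B be the unknown fractions; fractions sum to 1 so f_D + f_B = 0.458.
Mass balance: Σ fᵢ·δᵢ = δ_bulk ⇒ f_D·(-40.4) + f_B·(-35.4) = -31.0 − (-13.302) = -17.698
Substitute f_B = 0.458 − f_D:
f_D·(-40.4 − -35.4) = -17.698 − 0.458×(-35.4) = -1.485
f_D = -1.485 / -5.0 = 0.2969

0.297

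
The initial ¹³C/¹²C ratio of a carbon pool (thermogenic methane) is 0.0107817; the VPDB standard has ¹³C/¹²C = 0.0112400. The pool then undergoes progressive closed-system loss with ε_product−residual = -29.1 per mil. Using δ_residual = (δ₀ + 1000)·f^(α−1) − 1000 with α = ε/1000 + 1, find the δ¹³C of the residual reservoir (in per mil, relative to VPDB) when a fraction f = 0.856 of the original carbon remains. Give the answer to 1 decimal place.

-36.4 per mil

δ₀ = (0.0107817/0.0112400 − 1)×1000 = (0.959226 − 1)×1000 = -40.774 per mil
α − 1 = ε/1000 = -0.0291
f^(α−1) = 0.856^(-0.0291) = 1.004535
δ_res = (-40.774 + 1000) × 1.004535 − 1000 = 963.576 − 1000 = -36.42 per mil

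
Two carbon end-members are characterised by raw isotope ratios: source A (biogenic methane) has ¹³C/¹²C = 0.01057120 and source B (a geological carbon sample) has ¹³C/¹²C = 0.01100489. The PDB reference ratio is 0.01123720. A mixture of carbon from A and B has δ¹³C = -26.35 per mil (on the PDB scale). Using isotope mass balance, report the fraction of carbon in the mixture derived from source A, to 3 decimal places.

δ_A = (0.01057120/0.01123720 − 1)×1000 = (0.940733 − 1)×1000 = -59.267 per mil
δ_B = (0.01100489/0.01123720 − 1)×1000 = (0.979327 − 1)×1000 = -20.673 per mil
f_A = (δ_mix − δ_B)/(δ_A − δ_B) = (-26.35 − (-20.673))/(-59.267 − (-20.673))
f_A = -5.677 / -38.594 = 0.1471

0.147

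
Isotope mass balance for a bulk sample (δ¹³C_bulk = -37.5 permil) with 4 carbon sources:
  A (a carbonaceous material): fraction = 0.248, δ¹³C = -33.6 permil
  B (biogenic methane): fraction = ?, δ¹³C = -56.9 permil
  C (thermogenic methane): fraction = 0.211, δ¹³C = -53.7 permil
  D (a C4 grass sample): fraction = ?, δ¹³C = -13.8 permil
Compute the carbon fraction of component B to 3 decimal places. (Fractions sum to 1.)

Let f_B and f_D be the unknown fractions; fractions sum to 1 so f_B + f_D = 0.541.
Mass balance: Σ fᵢ·δᵢ = δ_bulk ⇒ f_B·(-56.9) + f_D·(-13.8) = -37.5 − (-19.663) = -17.837
Substitute f_D = 0.541 − f_B:
f_B·(-56.9 − -13.8) = -17.837 − 0.541×(-13.8) = -10.371
f_B = -10.371 / -43.1 = 0.2406

0.241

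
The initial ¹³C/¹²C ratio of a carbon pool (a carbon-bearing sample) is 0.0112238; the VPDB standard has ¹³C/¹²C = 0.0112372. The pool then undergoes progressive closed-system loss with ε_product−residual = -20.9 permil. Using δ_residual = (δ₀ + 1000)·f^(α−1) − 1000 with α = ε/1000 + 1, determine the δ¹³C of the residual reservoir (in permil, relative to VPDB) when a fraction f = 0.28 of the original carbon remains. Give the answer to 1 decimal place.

25.7 permil

δ₀ = (0.0112238/0.0112372 − 1)×1000 = (0.998808 − 1)×1000 = -1.192 permil
α − 1 = ε/1000 = -0.0209
f^(α−1) = 0.28^(-0.0209) = 1.026962
δ_res = (-1.192 + 1000) × 1.026962 − 1000 = 1025.737 − 1000 = 25.74 permil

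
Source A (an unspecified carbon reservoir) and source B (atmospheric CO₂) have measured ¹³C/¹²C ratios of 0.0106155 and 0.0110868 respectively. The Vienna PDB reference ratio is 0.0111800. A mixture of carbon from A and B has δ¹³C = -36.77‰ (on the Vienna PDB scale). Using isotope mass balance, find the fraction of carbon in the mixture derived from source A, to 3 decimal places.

δ_A = (0.0106155/0.0111800 − 1)×1000 = (0.949508 − 1)×1000 = -50.492‰
δ_B = (0.0110868/0.0111800 − 1)×1000 = (0.991664 − 1)×1000 = -8.336‰
f_A = (δ_mix − δ_B)/(δ_A − δ_B) = (-36.77 − (-8.336))/(-50.492 − (-8.336))
f_A = -28.434 / -42.156 = 0.6745

0.674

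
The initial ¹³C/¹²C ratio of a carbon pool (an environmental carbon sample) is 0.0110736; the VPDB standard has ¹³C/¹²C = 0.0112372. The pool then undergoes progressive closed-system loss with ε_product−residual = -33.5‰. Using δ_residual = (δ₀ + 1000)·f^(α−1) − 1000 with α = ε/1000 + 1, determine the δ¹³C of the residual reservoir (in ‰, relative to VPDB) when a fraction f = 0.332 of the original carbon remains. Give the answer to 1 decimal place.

δ₀ = (0.0110736/0.0112372 − 1)×1000 = (0.985441 − 1)×1000 = -14.559‰
α − 1 = ε/1000 = -0.0335
f^(α−1) = 0.332^(-0.0335) = 1.037628
δ_res = (-14.559 + 1000) × 1.037628 − 1000 = 1022.522 − 1000 = 22.52‰

22.5‰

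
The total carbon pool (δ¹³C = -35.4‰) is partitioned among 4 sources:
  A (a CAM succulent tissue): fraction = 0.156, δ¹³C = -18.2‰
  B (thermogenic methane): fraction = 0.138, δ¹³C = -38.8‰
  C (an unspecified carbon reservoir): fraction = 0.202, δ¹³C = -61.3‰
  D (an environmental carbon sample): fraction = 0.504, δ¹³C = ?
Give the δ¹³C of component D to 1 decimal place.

Isotope mass balance: δ_bulk = Σ fᵢ·δᵢ.
-35.4 = 0.156×(-18.2) + 0.138×(-38.8) + 0.202×(-61.3) + 0.504×δ_D
0.504·δ_D = -35.4 − (-20.576) = -14.824
δ_D = -14.824 / 0.504 = -29.41‰

-29.4‰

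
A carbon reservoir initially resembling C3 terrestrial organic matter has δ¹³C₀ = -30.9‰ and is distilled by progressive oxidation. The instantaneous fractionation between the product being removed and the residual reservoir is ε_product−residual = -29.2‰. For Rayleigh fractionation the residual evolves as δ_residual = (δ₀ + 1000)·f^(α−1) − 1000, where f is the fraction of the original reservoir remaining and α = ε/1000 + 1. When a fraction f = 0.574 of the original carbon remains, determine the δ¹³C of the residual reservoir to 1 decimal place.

Rayleigh residual: δ_res = (δ₀ + 1000)·f^(α−1) − 1000
α = ε/1000 + 1 = 0.97080, so α − 1 = -0.02920
f^(α−1) = 0.574^(-0.02920) = 1.016342
δ_res = (-30.9 + 1000) × 1.016342 − 1000 = 984.937 − 1000 = -15.06‰

-15.1‰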